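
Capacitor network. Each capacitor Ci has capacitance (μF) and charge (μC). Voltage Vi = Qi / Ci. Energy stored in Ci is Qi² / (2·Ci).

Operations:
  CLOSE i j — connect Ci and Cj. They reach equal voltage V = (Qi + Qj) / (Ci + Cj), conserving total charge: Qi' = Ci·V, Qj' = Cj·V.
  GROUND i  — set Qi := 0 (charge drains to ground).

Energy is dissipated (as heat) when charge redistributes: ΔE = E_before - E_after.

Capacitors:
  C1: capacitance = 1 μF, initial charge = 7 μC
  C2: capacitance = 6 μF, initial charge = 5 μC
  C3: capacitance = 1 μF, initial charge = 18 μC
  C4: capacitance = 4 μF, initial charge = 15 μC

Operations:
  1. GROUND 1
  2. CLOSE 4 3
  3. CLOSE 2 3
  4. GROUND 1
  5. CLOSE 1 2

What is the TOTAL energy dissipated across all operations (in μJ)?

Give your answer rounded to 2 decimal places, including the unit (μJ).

Answer: 121.15 μJ

Derivation:
Initial: C1(1μF, Q=7μC, V=7.00V), C2(6μF, Q=5μC, V=0.83V), C3(1μF, Q=18μC, V=18.00V), C4(4μF, Q=15μC, V=3.75V)
Op 1: GROUND 1: Q1=0; energy lost=24.500
Op 2: CLOSE 4-3: Q_total=33.00, C_total=5.00, V=6.60; Q4=26.40, Q3=6.60; dissipated=81.225
Op 3: CLOSE 2-3: Q_total=11.60, C_total=7.00, V=1.66; Q2=9.94, Q3=1.66; dissipated=14.252
Op 4: GROUND 1: Q1=0; energy lost=0.000
Op 5: CLOSE 1-2: Q_total=9.94, C_total=7.00, V=1.42; Q1=1.42, Q2=8.52; dissipated=1.177
Total dissipated: 121.154 μJ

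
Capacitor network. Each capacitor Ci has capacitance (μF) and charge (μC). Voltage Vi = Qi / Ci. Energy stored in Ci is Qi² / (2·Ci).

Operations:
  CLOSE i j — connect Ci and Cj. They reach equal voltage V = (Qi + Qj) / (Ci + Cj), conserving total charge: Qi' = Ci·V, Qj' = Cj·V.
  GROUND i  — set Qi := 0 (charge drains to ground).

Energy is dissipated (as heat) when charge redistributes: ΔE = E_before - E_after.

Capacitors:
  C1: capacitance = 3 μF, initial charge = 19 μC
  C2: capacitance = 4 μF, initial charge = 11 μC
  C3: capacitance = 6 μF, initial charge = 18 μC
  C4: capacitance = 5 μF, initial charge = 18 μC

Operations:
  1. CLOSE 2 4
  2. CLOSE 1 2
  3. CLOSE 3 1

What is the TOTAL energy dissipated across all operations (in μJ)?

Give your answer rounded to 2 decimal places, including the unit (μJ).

Initial: C1(3μF, Q=19μC, V=6.33V), C2(4μF, Q=11μC, V=2.75V), C3(6μF, Q=18μC, V=3.00V), C4(5μF, Q=18μC, V=3.60V)
Op 1: CLOSE 2-4: Q_total=29.00, C_total=9.00, V=3.22; Q2=12.89, Q4=16.11; dissipated=0.803
Op 2: CLOSE 1-2: Q_total=31.89, C_total=7.00, V=4.56; Q1=13.67, Q2=18.22; dissipated=8.296
Op 3: CLOSE 3-1: Q_total=31.67, C_total=9.00, V=3.52; Q3=21.11, Q1=10.56; dissipated=2.420
Total dissipated: 11.519 μJ

Answer: 11.52 μJ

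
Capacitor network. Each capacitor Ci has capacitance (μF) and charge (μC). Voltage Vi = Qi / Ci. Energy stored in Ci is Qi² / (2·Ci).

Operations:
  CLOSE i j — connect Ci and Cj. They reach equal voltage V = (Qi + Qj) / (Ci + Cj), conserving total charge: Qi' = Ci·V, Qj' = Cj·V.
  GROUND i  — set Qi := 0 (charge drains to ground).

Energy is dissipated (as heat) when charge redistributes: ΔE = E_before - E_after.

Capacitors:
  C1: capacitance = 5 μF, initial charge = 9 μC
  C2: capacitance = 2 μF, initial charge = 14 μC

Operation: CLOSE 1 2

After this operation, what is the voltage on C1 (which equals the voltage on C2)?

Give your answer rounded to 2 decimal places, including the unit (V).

Initial: C1(5μF, Q=9μC, V=1.80V), C2(2μF, Q=14μC, V=7.00V)
Op 1: CLOSE 1-2: Q_total=23.00, C_total=7.00, V=3.29; Q1=16.43, Q2=6.57; dissipated=19.314

Answer: 3.29 V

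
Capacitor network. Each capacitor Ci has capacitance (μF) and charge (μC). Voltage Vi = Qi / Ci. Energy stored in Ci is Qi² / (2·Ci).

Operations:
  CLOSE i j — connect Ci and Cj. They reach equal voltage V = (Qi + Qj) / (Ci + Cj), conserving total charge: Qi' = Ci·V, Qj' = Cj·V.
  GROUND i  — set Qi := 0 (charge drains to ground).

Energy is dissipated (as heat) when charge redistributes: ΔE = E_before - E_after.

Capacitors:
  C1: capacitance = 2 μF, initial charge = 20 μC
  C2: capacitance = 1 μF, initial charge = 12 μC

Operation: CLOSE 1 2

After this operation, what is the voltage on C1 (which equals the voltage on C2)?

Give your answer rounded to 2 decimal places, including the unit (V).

Answer: 10.67 V

Derivation:
Initial: C1(2μF, Q=20μC, V=10.00V), C2(1μF, Q=12μC, V=12.00V)
Op 1: CLOSE 1-2: Q_total=32.00, C_total=3.00, V=10.67; Q1=21.33, Q2=10.67; dissipated=1.333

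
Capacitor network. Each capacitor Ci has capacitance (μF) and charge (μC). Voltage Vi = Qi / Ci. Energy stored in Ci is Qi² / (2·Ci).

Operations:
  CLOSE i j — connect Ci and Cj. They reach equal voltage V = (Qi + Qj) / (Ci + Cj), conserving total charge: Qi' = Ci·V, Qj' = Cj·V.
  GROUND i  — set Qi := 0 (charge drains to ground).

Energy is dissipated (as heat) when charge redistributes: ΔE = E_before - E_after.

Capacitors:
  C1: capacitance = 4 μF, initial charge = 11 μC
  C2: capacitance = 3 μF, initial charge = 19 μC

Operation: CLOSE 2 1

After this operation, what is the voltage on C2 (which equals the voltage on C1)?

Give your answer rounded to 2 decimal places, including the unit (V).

Initial: C1(4μF, Q=11μC, V=2.75V), C2(3μF, Q=19μC, V=6.33V)
Op 1: CLOSE 2-1: Q_total=30.00, C_total=7.00, V=4.29; Q2=12.86, Q1=17.14; dissipated=11.006

Answer: 4.29 V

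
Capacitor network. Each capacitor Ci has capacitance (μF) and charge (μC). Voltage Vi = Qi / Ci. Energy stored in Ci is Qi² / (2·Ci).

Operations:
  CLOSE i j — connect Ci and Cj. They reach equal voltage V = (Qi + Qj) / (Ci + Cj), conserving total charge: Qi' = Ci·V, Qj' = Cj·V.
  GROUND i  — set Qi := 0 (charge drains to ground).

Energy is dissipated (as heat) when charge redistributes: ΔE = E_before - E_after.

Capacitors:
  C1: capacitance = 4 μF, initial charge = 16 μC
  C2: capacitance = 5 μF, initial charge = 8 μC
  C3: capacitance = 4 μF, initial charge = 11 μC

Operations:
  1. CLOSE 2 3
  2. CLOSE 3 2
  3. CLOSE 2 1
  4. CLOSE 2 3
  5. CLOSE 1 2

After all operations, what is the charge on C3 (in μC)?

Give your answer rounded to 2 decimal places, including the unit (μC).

Initial: C1(4μF, Q=16μC, V=4.00V), C2(5μF, Q=8μC, V=1.60V), C3(4μF, Q=11μC, V=2.75V)
Op 1: CLOSE 2-3: Q_total=19.00, C_total=9.00, V=2.11; Q2=10.56, Q3=8.44; dissipated=1.469
Op 2: CLOSE 3-2: Q_total=19.00, C_total=9.00, V=2.11; Q3=8.44, Q2=10.56; dissipated=0.000
Op 3: CLOSE 2-1: Q_total=26.56, C_total=9.00, V=2.95; Q2=14.75, Q1=11.80; dissipated=3.964
Op 4: CLOSE 2-3: Q_total=23.20, C_total=9.00, V=2.58; Q2=12.89, Q3=10.31; dissipated=0.783
Op 5: CLOSE 1-2: Q_total=24.69, C_total=9.00, V=2.74; Q1=10.97, Q2=13.72; dissipated=0.155
Final charges: Q1=10.97, Q2=13.72, Q3=10.31

Answer: 10.31 μC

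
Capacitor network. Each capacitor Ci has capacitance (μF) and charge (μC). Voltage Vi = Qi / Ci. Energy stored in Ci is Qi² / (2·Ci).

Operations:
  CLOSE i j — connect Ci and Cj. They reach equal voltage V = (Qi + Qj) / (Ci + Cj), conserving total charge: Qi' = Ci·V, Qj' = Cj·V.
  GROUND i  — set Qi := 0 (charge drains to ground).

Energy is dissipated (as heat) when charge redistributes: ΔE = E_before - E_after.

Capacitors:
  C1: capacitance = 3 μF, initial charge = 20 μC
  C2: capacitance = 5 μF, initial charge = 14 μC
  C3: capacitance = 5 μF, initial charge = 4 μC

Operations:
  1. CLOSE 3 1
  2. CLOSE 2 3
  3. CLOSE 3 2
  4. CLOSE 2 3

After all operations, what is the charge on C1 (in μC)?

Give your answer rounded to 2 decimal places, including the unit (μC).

Initial: C1(3μF, Q=20μC, V=6.67V), C2(5μF, Q=14μC, V=2.80V), C3(5μF, Q=4μC, V=0.80V)
Op 1: CLOSE 3-1: Q_total=24.00, C_total=8.00, V=3.00; Q3=15.00, Q1=9.00; dissipated=32.267
Op 2: CLOSE 2-3: Q_total=29.00, C_total=10.00, V=2.90; Q2=14.50, Q3=14.50; dissipated=0.050
Op 3: CLOSE 3-2: Q_total=29.00, C_total=10.00, V=2.90; Q3=14.50, Q2=14.50; dissipated=0.000
Op 4: CLOSE 2-3: Q_total=29.00, C_total=10.00, V=2.90; Q2=14.50, Q3=14.50; dissipated=0.000
Final charges: Q1=9.00, Q2=14.50, Q3=14.50

Answer: 9.00 μC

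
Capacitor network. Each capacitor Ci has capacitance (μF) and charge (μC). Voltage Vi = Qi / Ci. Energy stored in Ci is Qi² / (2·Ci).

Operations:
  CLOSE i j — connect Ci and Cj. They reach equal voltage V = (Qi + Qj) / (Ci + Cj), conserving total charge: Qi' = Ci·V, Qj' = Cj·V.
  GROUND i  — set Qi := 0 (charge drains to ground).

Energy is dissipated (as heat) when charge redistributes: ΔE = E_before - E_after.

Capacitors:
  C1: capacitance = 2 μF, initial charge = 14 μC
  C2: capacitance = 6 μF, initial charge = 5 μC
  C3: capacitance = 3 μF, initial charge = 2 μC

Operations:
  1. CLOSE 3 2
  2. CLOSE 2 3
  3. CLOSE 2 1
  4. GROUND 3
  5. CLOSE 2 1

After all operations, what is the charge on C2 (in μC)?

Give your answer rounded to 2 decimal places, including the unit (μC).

Answer: 14.00 μC

Derivation:
Initial: C1(2μF, Q=14μC, V=7.00V), C2(6μF, Q=5μC, V=0.83V), C3(3μF, Q=2μC, V=0.67V)
Op 1: CLOSE 3-2: Q_total=7.00, C_total=9.00, V=0.78; Q3=2.33, Q2=4.67; dissipated=0.028
Op 2: CLOSE 2-3: Q_total=7.00, C_total=9.00, V=0.78; Q2=4.67, Q3=2.33; dissipated=0.000
Op 3: CLOSE 2-1: Q_total=18.67, C_total=8.00, V=2.33; Q2=14.00, Q1=4.67; dissipated=29.037
Op 4: GROUND 3: Q3=0; energy lost=0.907
Op 5: CLOSE 2-1: Q_total=18.67, C_total=8.00, V=2.33; Q2=14.00, Q1=4.67; dissipated=0.000
Final charges: Q1=4.67, Q2=14.00, Q3=0.00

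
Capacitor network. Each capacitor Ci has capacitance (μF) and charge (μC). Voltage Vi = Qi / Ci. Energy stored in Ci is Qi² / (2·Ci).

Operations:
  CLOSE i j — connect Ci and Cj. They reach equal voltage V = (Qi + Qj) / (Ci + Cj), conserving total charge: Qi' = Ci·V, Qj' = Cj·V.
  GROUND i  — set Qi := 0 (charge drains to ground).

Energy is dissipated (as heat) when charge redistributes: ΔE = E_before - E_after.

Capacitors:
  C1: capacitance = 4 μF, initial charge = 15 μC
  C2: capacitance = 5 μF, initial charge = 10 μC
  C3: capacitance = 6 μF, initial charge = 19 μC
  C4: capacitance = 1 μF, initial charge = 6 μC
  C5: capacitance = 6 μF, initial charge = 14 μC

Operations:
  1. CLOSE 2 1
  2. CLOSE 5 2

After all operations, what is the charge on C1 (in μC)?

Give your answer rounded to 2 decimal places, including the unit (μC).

Answer: 11.11 μC

Derivation:
Initial: C1(4μF, Q=15μC, V=3.75V), C2(5μF, Q=10μC, V=2.00V), C3(6μF, Q=19μC, V=3.17V), C4(1μF, Q=6μC, V=6.00V), C5(6μF, Q=14μC, V=2.33V)
Op 1: CLOSE 2-1: Q_total=25.00, C_total=9.00, V=2.78; Q2=13.89, Q1=11.11; dissipated=3.403
Op 2: CLOSE 5-2: Q_total=27.89, C_total=11.00, V=2.54; Q5=15.21, Q2=12.68; dissipated=0.269
Final charges: Q1=11.11, Q2=12.68, Q3=19.00, Q4=6.00, Q5=15.21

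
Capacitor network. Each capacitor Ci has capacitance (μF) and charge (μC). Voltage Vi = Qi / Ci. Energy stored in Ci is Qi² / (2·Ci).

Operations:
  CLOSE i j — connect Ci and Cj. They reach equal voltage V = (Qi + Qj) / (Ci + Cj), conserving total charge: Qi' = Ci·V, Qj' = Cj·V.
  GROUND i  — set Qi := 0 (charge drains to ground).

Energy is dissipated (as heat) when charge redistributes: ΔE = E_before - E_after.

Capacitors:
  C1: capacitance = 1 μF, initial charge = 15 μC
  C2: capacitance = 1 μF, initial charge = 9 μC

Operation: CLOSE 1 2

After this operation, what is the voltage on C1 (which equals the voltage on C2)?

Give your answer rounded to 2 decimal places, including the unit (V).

Initial: C1(1μF, Q=15μC, V=15.00V), C2(1μF, Q=9μC, V=9.00V)
Op 1: CLOSE 1-2: Q_total=24.00, C_total=2.00, V=12.00; Q1=12.00, Q2=12.00; dissipated=9.000

Answer: 12.00 V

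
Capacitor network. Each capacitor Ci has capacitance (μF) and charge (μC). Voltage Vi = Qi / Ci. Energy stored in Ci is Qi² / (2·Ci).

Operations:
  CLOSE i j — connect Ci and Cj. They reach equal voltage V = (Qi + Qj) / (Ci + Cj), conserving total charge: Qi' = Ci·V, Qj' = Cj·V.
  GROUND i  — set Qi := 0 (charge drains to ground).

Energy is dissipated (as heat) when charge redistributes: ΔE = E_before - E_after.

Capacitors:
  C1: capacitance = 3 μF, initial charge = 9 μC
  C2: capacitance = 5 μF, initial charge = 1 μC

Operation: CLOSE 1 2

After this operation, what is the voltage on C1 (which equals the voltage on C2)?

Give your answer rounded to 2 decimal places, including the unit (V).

Answer: 1.25 V

Derivation:
Initial: C1(3μF, Q=9μC, V=3.00V), C2(5μF, Q=1μC, V=0.20V)
Op 1: CLOSE 1-2: Q_total=10.00, C_total=8.00, V=1.25; Q1=3.75, Q2=6.25; dissipated=7.350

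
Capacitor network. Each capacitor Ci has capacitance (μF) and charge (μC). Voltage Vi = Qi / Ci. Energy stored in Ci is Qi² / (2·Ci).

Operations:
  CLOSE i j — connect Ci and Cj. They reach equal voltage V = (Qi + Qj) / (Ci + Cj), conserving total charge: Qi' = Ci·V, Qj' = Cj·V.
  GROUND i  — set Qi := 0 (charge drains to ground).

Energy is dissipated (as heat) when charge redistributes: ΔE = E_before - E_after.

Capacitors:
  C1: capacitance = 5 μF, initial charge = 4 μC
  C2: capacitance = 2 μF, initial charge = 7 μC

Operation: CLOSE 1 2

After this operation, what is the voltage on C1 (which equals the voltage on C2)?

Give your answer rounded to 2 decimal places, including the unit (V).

Initial: C1(5μF, Q=4μC, V=0.80V), C2(2μF, Q=7μC, V=3.50V)
Op 1: CLOSE 1-2: Q_total=11.00, C_total=7.00, V=1.57; Q1=7.86, Q2=3.14; dissipated=5.207

Answer: 1.57 V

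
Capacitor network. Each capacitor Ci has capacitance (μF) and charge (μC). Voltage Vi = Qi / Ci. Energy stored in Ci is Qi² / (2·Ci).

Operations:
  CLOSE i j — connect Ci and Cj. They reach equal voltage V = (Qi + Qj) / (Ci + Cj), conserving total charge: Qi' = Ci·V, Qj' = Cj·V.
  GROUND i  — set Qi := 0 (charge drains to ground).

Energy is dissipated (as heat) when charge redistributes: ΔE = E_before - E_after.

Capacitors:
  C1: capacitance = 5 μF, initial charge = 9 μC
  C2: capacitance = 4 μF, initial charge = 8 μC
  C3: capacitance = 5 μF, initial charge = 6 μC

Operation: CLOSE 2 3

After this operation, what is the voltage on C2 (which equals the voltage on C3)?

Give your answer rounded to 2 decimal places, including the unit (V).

Initial: C1(5μF, Q=9μC, V=1.80V), C2(4μF, Q=8μC, V=2.00V), C3(5μF, Q=6μC, V=1.20V)
Op 1: CLOSE 2-3: Q_total=14.00, C_total=9.00, V=1.56; Q2=6.22, Q3=7.78; dissipated=0.711

Answer: 1.56 V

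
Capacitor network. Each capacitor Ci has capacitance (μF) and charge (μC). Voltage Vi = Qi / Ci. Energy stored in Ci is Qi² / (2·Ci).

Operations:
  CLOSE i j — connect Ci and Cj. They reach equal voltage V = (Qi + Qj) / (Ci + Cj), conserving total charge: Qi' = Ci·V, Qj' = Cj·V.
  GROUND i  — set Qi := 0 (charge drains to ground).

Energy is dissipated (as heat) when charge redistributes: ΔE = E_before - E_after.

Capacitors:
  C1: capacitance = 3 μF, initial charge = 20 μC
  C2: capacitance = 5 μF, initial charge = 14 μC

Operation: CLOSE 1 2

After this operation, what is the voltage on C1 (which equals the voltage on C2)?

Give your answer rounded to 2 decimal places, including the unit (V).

Answer: 4.25 V

Derivation:
Initial: C1(3μF, Q=20μC, V=6.67V), C2(5μF, Q=14μC, V=2.80V)
Op 1: CLOSE 1-2: Q_total=34.00, C_total=8.00, V=4.25; Q1=12.75, Q2=21.25; dissipated=14.017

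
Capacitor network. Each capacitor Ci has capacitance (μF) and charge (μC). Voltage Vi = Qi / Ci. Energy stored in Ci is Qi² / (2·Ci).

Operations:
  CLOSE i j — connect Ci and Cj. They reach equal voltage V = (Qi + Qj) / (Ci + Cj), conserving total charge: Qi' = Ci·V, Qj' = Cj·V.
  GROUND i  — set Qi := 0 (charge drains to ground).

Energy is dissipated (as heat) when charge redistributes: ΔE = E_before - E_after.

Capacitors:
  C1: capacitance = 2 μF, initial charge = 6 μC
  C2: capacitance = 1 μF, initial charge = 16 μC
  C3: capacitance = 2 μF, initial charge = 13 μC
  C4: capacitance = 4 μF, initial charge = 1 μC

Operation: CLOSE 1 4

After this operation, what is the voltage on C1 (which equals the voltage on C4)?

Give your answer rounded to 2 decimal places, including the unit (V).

Answer: 1.17 V

Derivation:
Initial: C1(2μF, Q=6μC, V=3.00V), C2(1μF, Q=16μC, V=16.00V), C3(2μF, Q=13μC, V=6.50V), C4(4μF, Q=1μC, V=0.25V)
Op 1: CLOSE 1-4: Q_total=7.00, C_total=6.00, V=1.17; Q1=2.33, Q4=4.67; dissipated=5.042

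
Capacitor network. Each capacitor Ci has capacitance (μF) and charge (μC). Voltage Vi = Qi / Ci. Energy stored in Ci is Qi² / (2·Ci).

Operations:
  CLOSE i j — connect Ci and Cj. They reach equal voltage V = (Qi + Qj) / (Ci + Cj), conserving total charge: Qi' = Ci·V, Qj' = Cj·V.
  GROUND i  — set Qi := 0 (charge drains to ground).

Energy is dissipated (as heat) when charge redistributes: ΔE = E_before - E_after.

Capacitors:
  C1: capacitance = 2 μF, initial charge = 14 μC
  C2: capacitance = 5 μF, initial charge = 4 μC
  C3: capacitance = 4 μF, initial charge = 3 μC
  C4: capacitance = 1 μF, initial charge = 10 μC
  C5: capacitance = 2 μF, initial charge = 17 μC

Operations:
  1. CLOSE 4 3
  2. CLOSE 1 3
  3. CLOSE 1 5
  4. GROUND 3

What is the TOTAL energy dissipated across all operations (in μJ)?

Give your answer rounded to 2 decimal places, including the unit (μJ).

Answer: 90.03 μJ

Derivation:
Initial: C1(2μF, Q=14μC, V=7.00V), C2(5μF, Q=4μC, V=0.80V), C3(4μF, Q=3μC, V=0.75V), C4(1μF, Q=10μC, V=10.00V), C5(2μF, Q=17μC, V=8.50V)
Op 1: CLOSE 4-3: Q_total=13.00, C_total=5.00, V=2.60; Q4=2.60, Q3=10.40; dissipated=34.225
Op 2: CLOSE 1-3: Q_total=24.40, C_total=6.00, V=4.07; Q1=8.13, Q3=16.27; dissipated=12.907
Op 3: CLOSE 1-5: Q_total=25.13, C_total=4.00, V=6.28; Q1=12.57, Q5=12.57; dissipated=9.827
Op 4: GROUND 3: Q3=0; energy lost=33.076
Total dissipated: 90.034 μJ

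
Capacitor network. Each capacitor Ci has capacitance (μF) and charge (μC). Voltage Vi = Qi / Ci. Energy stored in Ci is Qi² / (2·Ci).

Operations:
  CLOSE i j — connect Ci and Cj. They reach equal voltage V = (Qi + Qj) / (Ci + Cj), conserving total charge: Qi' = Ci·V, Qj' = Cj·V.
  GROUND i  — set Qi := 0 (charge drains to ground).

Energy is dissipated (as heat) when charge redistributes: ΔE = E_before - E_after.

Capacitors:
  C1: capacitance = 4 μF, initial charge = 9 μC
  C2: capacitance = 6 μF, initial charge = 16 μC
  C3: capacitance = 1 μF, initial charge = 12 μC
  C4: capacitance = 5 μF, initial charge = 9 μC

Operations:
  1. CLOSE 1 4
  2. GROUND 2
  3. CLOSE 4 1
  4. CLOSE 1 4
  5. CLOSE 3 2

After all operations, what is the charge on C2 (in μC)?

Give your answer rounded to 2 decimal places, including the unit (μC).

Answer: 10.29 μC

Derivation:
Initial: C1(4μF, Q=9μC, V=2.25V), C2(6μF, Q=16μC, V=2.67V), C3(1μF, Q=12μC, V=12.00V), C4(5μF, Q=9μC, V=1.80V)
Op 1: CLOSE 1-4: Q_total=18.00, C_total=9.00, V=2.00; Q1=8.00, Q4=10.00; dissipated=0.225
Op 2: GROUND 2: Q2=0; energy lost=21.333
Op 3: CLOSE 4-1: Q_total=18.00, C_total=9.00, V=2.00; Q4=10.00, Q1=8.00; dissipated=0.000
Op 4: CLOSE 1-4: Q_total=18.00, C_total=9.00, V=2.00; Q1=8.00, Q4=10.00; dissipated=0.000
Op 5: CLOSE 3-2: Q_total=12.00, C_total=7.00, V=1.71; Q3=1.71, Q2=10.29; dissipated=61.714
Final charges: Q1=8.00, Q2=10.29, Q3=1.71, Q4=10.00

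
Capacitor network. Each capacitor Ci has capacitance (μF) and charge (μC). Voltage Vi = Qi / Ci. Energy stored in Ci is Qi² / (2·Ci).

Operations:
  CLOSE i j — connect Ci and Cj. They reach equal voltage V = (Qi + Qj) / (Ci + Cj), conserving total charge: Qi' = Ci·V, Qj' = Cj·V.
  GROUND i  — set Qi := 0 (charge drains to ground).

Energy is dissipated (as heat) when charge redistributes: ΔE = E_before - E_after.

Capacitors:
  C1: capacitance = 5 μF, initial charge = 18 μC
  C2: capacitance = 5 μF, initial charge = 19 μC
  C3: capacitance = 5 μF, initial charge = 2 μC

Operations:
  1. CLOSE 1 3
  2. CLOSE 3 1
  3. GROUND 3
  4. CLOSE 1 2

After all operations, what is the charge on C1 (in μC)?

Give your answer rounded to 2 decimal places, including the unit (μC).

Initial: C1(5μF, Q=18μC, V=3.60V), C2(5μF, Q=19μC, V=3.80V), C3(5μF, Q=2μC, V=0.40V)
Op 1: CLOSE 1-3: Q_total=20.00, C_total=10.00, V=2.00; Q1=10.00, Q3=10.00; dissipated=12.800
Op 2: CLOSE 3-1: Q_total=20.00, C_total=10.00, V=2.00; Q3=10.00, Q1=10.00; dissipated=0.000
Op 3: GROUND 3: Q3=0; energy lost=10.000
Op 4: CLOSE 1-2: Q_total=29.00, C_total=10.00, V=2.90; Q1=14.50, Q2=14.50; dissipated=4.050
Final charges: Q1=14.50, Q2=14.50, Q3=0.00

Answer: 14.50 μC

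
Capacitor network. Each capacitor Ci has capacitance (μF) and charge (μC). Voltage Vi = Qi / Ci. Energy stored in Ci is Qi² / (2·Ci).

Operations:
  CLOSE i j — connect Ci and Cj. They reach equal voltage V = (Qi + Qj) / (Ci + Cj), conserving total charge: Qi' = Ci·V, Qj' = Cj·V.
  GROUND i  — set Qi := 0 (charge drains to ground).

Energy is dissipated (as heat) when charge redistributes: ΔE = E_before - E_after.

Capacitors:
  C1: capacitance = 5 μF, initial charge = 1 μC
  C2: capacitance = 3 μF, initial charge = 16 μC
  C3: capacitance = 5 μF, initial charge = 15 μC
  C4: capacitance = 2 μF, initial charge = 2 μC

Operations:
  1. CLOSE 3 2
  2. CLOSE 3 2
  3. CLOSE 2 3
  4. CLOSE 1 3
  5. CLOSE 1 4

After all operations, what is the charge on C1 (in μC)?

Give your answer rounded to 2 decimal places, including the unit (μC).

Answer: 8.71 μC

Derivation:
Initial: C1(5μF, Q=1μC, V=0.20V), C2(3μF, Q=16μC, V=5.33V), C3(5μF, Q=15μC, V=3.00V), C4(2μF, Q=2μC, V=1.00V)
Op 1: CLOSE 3-2: Q_total=31.00, C_total=8.00, V=3.88; Q3=19.38, Q2=11.62; dissipated=5.104
Op 2: CLOSE 3-2: Q_total=31.00, C_total=8.00, V=3.88; Q3=19.38, Q2=11.62; dissipated=0.000
Op 3: CLOSE 2-3: Q_total=31.00, C_total=8.00, V=3.88; Q2=11.62, Q3=19.38; dissipated=0.000
Op 4: CLOSE 1-3: Q_total=20.38, C_total=10.00, V=2.04; Q1=10.19, Q3=10.19; dissipated=16.882
Op 5: CLOSE 1-4: Q_total=12.19, C_total=7.00, V=1.74; Q1=8.71, Q4=3.48; dissipated=0.769
Final charges: Q1=8.71, Q2=11.62, Q3=10.19, Q4=3.48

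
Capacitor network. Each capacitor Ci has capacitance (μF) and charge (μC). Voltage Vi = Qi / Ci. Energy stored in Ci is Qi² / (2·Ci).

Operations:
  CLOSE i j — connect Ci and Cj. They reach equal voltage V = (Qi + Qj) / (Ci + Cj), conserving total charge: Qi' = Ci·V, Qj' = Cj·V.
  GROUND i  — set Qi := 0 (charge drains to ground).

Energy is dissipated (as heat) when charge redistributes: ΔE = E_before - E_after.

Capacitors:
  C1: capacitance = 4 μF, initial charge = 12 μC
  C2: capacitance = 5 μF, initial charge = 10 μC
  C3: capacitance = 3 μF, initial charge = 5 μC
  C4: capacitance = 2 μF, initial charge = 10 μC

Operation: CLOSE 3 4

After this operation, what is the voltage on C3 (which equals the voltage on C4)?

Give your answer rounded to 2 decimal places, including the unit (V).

Answer: 3.00 V

Derivation:
Initial: C1(4μF, Q=12μC, V=3.00V), C2(5μF, Q=10μC, V=2.00V), C3(3μF, Q=5μC, V=1.67V), C4(2μF, Q=10μC, V=5.00V)
Op 1: CLOSE 3-4: Q_total=15.00, C_total=5.00, V=3.00; Q3=9.00, Q4=6.00; dissipated=6.667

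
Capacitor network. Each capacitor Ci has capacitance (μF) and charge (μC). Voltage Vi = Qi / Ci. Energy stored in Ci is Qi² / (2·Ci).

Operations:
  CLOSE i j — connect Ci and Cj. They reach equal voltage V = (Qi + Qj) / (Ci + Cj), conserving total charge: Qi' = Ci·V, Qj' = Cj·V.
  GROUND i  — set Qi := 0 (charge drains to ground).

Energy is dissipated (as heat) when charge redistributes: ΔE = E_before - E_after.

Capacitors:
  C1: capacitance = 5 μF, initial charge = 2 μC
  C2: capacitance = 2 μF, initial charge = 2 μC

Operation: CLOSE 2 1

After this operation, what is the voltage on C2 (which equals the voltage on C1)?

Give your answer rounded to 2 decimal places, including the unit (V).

Initial: C1(5μF, Q=2μC, V=0.40V), C2(2μF, Q=2μC, V=1.00V)
Op 1: CLOSE 2-1: Q_total=4.00, C_total=7.00, V=0.57; Q2=1.14, Q1=2.86; dissipated=0.257

Answer: 0.57 V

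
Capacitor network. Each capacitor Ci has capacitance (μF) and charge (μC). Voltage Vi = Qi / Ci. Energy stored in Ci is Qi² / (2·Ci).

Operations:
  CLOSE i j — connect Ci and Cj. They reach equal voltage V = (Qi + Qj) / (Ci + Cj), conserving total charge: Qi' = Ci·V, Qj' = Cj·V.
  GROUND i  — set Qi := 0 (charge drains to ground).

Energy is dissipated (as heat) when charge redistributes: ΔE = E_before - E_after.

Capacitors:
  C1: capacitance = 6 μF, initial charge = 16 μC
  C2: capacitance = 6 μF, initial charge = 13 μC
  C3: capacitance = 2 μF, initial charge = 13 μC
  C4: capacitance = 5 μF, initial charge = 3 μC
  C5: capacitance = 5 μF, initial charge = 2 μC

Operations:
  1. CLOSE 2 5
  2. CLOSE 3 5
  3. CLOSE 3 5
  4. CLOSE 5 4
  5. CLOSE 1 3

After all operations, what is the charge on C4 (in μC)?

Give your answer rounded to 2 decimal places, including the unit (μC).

Answer: 8.58 μC

Derivation:
Initial: C1(6μF, Q=16μC, V=2.67V), C2(6μF, Q=13μC, V=2.17V), C3(2μF, Q=13μC, V=6.50V), C4(5μF, Q=3μC, V=0.60V), C5(5μF, Q=2μC, V=0.40V)
Op 1: CLOSE 2-5: Q_total=15.00, C_total=11.00, V=1.36; Q2=8.18, Q5=6.82; dissipated=4.256
Op 2: CLOSE 3-5: Q_total=19.82, C_total=7.00, V=2.83; Q3=5.66, Q5=14.16; dissipated=18.844
Op 3: CLOSE 3-5: Q_total=19.82, C_total=7.00, V=2.83; Q3=5.66, Q5=14.16; dissipated=0.000
Op 4: CLOSE 5-4: Q_total=17.16, C_total=10.00, V=1.72; Q5=8.58, Q4=8.58; dissipated=6.223
Op 5: CLOSE 1-3: Q_total=21.66, C_total=8.00, V=2.71; Q1=16.25, Q3=5.42; dissipated=0.020
Final charges: Q1=16.25, Q2=8.18, Q3=5.42, Q4=8.58, Q5=8.58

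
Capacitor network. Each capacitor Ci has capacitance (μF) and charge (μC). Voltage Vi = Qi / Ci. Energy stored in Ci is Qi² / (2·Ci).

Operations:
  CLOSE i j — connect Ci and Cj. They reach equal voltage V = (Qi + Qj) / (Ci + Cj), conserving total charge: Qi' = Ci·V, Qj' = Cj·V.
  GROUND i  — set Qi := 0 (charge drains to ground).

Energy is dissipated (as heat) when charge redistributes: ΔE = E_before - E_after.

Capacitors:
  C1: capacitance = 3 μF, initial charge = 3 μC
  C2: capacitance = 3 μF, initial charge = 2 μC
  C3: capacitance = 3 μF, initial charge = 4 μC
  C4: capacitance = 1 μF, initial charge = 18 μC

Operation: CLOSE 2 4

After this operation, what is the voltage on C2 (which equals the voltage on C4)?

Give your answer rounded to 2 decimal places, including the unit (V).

Initial: C1(3μF, Q=3μC, V=1.00V), C2(3μF, Q=2μC, V=0.67V), C3(3μF, Q=4μC, V=1.33V), C4(1μF, Q=18μC, V=18.00V)
Op 1: CLOSE 2-4: Q_total=20.00, C_total=4.00, V=5.00; Q2=15.00, Q4=5.00; dissipated=112.667

Answer: 5.00 V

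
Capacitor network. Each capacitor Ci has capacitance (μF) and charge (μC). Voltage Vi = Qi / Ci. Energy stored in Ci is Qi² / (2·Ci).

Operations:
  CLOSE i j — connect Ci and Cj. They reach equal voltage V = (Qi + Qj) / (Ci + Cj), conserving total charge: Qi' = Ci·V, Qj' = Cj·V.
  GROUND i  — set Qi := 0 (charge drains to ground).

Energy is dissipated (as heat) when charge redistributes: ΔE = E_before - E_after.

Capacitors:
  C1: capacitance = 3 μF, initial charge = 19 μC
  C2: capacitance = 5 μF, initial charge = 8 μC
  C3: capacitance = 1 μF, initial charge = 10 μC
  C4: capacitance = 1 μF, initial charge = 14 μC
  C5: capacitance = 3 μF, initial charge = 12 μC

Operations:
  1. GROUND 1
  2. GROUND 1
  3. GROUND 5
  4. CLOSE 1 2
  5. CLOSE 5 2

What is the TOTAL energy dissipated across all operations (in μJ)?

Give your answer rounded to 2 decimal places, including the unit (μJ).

Initial: C1(3μF, Q=19μC, V=6.33V), C2(5μF, Q=8μC, V=1.60V), C3(1μF, Q=10μC, V=10.00V), C4(1μF, Q=14μC, V=14.00V), C5(3μF, Q=12μC, V=4.00V)
Op 1: GROUND 1: Q1=0; energy lost=60.167
Op 2: GROUND 1: Q1=0; energy lost=0.000
Op 3: GROUND 5: Q5=0; energy lost=24.000
Op 4: CLOSE 1-2: Q_total=8.00, C_total=8.00, V=1.00; Q1=3.00, Q2=5.00; dissipated=2.400
Op 5: CLOSE 5-2: Q_total=5.00, C_total=8.00, V=0.62; Q5=1.88, Q2=3.12; dissipated=0.938
Total dissipated: 87.504 μJ

Answer: 87.50 μJ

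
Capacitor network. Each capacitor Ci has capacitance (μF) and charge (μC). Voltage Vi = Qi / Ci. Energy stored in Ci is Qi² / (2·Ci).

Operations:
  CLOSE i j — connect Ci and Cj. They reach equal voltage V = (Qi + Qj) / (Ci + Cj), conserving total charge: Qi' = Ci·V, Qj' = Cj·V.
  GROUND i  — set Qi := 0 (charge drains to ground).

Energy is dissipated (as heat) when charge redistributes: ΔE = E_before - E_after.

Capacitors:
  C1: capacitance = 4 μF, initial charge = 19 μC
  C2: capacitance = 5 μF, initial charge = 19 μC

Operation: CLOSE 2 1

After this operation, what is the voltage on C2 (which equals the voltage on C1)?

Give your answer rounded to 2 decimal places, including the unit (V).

Initial: C1(4μF, Q=19μC, V=4.75V), C2(5μF, Q=19μC, V=3.80V)
Op 1: CLOSE 2-1: Q_total=38.00, C_total=9.00, V=4.22; Q2=21.11, Q1=16.89; dissipated=1.003

Answer: 4.22 V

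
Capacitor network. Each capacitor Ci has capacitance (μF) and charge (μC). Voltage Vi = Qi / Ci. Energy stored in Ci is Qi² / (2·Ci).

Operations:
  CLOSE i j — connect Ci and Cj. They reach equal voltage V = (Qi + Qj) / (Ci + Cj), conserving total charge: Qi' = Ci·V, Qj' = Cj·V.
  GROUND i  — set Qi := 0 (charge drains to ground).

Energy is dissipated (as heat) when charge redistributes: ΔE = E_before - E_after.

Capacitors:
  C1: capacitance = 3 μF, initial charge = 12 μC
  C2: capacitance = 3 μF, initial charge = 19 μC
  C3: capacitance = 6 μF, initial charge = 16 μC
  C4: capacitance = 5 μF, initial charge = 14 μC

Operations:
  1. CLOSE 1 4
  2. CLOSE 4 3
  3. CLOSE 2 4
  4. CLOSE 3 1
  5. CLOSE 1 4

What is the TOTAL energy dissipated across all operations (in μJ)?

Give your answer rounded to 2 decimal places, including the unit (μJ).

Answer: 14.04 μJ

Derivation:
Initial: C1(3μF, Q=12μC, V=4.00V), C2(3μF, Q=19μC, V=6.33V), C3(6μF, Q=16μC, V=2.67V), C4(5μF, Q=14μC, V=2.80V)
Op 1: CLOSE 1-4: Q_total=26.00, C_total=8.00, V=3.25; Q1=9.75, Q4=16.25; dissipated=1.350
Op 2: CLOSE 4-3: Q_total=32.25, C_total=11.00, V=2.93; Q4=14.66, Q3=17.59; dissipated=0.464
Op 3: CLOSE 2-4: Q_total=33.66, C_total=8.00, V=4.21; Q2=12.62, Q4=21.04; dissipated=10.847
Op 4: CLOSE 3-1: Q_total=27.34, C_total=9.00, V=3.04; Q3=18.23, Q1=9.11; dissipated=0.101
Op 5: CLOSE 1-4: Q_total=30.15, C_total=8.00, V=3.77; Q1=11.31, Q4=18.84; dissipated=1.282
Total dissipated: 14.045 μJ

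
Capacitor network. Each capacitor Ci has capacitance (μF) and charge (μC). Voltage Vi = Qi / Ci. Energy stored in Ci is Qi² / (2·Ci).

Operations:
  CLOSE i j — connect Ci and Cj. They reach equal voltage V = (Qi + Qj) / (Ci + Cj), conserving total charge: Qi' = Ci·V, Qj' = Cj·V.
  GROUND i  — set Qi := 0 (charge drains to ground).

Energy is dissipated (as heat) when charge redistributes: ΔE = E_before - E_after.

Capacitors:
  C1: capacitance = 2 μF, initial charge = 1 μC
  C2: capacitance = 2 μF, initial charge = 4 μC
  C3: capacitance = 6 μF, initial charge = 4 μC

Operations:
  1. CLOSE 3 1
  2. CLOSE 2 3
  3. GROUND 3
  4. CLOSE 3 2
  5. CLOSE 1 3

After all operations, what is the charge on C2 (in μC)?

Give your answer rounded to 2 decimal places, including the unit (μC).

Answer: 0.48 μC

Derivation:
Initial: C1(2μF, Q=1μC, V=0.50V), C2(2μF, Q=4μC, V=2.00V), C3(6μF, Q=4μC, V=0.67V)
Op 1: CLOSE 3-1: Q_total=5.00, C_total=8.00, V=0.62; Q3=3.75, Q1=1.25; dissipated=0.021
Op 2: CLOSE 2-3: Q_total=7.75, C_total=8.00, V=0.97; Q2=1.94, Q3=5.81; dissipated=1.418
Op 3: GROUND 3: Q3=0; energy lost=2.815
Op 4: CLOSE 3-2: Q_total=1.94, C_total=8.00, V=0.24; Q3=1.45, Q2=0.48; dissipated=0.704
Op 5: CLOSE 1-3: Q_total=2.70, C_total=8.00, V=0.34; Q1=0.68, Q3=2.03; dissipated=0.110
Final charges: Q1=0.68, Q2=0.48, Q3=2.03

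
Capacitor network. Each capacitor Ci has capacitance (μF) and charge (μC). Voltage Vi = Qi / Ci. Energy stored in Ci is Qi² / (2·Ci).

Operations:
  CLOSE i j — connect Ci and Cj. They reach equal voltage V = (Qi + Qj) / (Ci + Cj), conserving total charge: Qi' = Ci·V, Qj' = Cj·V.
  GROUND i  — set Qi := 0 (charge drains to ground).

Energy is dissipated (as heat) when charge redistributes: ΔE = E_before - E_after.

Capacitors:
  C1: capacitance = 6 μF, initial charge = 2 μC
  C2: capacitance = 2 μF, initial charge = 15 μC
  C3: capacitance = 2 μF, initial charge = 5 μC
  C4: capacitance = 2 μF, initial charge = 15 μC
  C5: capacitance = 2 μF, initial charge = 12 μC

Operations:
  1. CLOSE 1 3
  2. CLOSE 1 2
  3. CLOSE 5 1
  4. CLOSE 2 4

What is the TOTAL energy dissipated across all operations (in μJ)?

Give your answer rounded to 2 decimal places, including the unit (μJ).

Answer: 57.81 μJ

Derivation:
Initial: C1(6μF, Q=2μC, V=0.33V), C2(2μF, Q=15μC, V=7.50V), C3(2μF, Q=5μC, V=2.50V), C4(2μF, Q=15μC, V=7.50V), C5(2μF, Q=12μC, V=6.00V)
Op 1: CLOSE 1-3: Q_total=7.00, C_total=8.00, V=0.88; Q1=5.25, Q3=1.75; dissipated=3.521
Op 2: CLOSE 1-2: Q_total=20.25, C_total=8.00, V=2.53; Q1=15.19, Q2=5.06; dissipated=32.918
Op 3: CLOSE 5-1: Q_total=27.19, C_total=8.00, V=3.40; Q5=6.80, Q1=20.39; dissipated=9.024
Op 4: CLOSE 2-4: Q_total=20.06, C_total=4.00, V=5.02; Q2=10.03, Q4=10.03; dissipated=12.344
Total dissipated: 57.807 μJ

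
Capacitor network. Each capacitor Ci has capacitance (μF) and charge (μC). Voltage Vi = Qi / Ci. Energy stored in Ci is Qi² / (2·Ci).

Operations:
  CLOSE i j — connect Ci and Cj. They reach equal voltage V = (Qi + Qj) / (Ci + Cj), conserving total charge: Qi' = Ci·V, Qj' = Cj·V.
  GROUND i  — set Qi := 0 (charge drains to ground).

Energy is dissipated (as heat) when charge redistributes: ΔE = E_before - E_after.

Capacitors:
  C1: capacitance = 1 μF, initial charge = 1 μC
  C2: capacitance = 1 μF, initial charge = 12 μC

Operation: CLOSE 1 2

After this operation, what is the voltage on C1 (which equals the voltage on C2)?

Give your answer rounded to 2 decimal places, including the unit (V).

Initial: C1(1μF, Q=1μC, V=1.00V), C2(1μF, Q=12μC, V=12.00V)
Op 1: CLOSE 1-2: Q_total=13.00, C_total=2.00, V=6.50; Q1=6.50, Q2=6.50; dissipated=30.250

Answer: 6.50 V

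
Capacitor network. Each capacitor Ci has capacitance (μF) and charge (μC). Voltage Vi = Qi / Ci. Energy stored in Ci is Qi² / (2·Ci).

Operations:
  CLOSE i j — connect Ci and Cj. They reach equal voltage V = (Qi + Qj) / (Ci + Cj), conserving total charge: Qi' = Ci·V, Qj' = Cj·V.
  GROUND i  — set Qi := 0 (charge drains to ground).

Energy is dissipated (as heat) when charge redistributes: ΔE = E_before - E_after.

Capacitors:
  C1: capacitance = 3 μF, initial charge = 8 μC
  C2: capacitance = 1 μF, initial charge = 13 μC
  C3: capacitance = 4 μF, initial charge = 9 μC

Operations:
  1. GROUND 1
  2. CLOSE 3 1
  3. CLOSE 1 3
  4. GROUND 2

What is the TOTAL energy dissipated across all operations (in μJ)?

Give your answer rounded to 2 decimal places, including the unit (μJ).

Initial: C1(3μF, Q=8μC, V=2.67V), C2(1μF, Q=13μC, V=13.00V), C3(4μF, Q=9μC, V=2.25V)
Op 1: GROUND 1: Q1=0; energy lost=10.667
Op 2: CLOSE 3-1: Q_total=9.00, C_total=7.00, V=1.29; Q3=5.14, Q1=3.86; dissipated=4.339
Op 3: CLOSE 1-3: Q_total=9.00, C_total=7.00, V=1.29; Q1=3.86, Q3=5.14; dissipated=0.000
Op 4: GROUND 2: Q2=0; energy lost=84.500
Total dissipated: 99.506 μJ

Answer: 99.51 μJ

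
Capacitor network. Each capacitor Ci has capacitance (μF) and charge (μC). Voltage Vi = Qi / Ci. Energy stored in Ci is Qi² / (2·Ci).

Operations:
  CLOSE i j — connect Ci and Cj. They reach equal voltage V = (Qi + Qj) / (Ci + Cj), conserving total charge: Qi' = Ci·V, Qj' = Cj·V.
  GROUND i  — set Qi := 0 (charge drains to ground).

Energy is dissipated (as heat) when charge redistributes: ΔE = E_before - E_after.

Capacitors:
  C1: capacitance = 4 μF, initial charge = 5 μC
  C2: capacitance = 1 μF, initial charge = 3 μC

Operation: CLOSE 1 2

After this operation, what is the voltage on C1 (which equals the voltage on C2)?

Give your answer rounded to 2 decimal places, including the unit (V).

Initial: C1(4μF, Q=5μC, V=1.25V), C2(1μF, Q=3μC, V=3.00V)
Op 1: CLOSE 1-2: Q_total=8.00, C_total=5.00, V=1.60; Q1=6.40, Q2=1.60; dissipated=1.225

Answer: 1.60 V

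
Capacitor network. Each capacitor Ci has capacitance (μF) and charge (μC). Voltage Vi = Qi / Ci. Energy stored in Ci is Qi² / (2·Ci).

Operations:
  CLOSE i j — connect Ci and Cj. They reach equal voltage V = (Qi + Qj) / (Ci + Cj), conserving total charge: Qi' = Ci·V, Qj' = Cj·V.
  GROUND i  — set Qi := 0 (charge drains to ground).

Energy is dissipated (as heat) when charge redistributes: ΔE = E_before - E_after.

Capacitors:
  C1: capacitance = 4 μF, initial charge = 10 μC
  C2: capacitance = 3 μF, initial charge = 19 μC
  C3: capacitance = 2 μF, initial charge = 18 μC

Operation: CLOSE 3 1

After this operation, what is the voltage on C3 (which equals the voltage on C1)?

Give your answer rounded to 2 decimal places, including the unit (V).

Answer: 4.67 V

Derivation:
Initial: C1(4μF, Q=10μC, V=2.50V), C2(3μF, Q=19μC, V=6.33V), C3(2μF, Q=18μC, V=9.00V)
Op 1: CLOSE 3-1: Q_total=28.00, C_total=6.00, V=4.67; Q3=9.33, Q1=18.67; dissipated=28.167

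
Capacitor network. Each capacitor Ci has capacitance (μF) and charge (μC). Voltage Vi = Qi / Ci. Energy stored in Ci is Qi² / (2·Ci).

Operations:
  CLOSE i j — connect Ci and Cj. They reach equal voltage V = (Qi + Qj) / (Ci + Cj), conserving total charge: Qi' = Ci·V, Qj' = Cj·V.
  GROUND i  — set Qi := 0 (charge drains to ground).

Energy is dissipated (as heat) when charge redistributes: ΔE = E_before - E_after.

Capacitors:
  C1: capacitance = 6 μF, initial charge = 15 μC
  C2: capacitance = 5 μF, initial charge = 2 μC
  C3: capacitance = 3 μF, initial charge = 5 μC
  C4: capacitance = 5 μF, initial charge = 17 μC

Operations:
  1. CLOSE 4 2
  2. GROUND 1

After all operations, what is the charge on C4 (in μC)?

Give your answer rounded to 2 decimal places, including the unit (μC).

Answer: 9.50 μC

Derivation:
Initial: C1(6μF, Q=15μC, V=2.50V), C2(5μF, Q=2μC, V=0.40V), C3(3μF, Q=5μC, V=1.67V), C4(5μF, Q=17μC, V=3.40V)
Op 1: CLOSE 4-2: Q_total=19.00, C_total=10.00, V=1.90; Q4=9.50, Q2=9.50; dissipated=11.250
Op 2: GROUND 1: Q1=0; energy lost=18.750
Final charges: Q1=0.00, Q2=9.50, Q3=5.00, Q4=9.50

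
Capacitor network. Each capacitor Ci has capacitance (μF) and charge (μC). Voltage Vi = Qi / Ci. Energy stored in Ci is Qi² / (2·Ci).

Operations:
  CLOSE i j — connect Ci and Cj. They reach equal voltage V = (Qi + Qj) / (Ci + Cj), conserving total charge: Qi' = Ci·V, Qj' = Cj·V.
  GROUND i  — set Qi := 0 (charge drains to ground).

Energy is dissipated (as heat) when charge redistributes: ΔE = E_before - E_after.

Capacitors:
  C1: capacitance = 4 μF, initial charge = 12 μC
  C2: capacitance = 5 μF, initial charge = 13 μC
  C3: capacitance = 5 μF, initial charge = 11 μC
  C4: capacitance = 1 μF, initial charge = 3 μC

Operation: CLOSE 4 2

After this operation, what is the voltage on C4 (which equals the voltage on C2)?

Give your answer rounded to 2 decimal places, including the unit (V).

Initial: C1(4μF, Q=12μC, V=3.00V), C2(5μF, Q=13μC, V=2.60V), C3(5μF, Q=11μC, V=2.20V), C4(1μF, Q=3μC, V=3.00V)
Op 1: CLOSE 4-2: Q_total=16.00, C_total=6.00, V=2.67; Q4=2.67, Q2=13.33; dissipated=0.067

Answer: 2.67 V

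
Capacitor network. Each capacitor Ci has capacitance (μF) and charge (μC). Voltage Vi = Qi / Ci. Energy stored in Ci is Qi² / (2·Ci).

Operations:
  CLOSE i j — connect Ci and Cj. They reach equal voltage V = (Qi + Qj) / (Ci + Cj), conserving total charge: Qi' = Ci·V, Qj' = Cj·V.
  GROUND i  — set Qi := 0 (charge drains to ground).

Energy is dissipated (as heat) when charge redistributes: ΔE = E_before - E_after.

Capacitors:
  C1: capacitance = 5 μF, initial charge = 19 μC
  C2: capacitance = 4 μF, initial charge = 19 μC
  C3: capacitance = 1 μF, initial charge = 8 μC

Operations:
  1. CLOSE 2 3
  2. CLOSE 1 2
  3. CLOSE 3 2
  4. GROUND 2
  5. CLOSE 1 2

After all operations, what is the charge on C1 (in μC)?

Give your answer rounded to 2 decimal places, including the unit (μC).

Initial: C1(5μF, Q=19μC, V=3.80V), C2(4μF, Q=19μC, V=4.75V), C3(1μF, Q=8μC, V=8.00V)
Op 1: CLOSE 2-3: Q_total=27.00, C_total=5.00, V=5.40; Q2=21.60, Q3=5.40; dissipated=4.225
Op 2: CLOSE 1-2: Q_total=40.60, C_total=9.00, V=4.51; Q1=22.56, Q2=18.04; dissipated=2.844
Op 3: CLOSE 3-2: Q_total=23.44, C_total=5.00, V=4.69; Q3=4.69, Q2=18.76; dissipated=0.316
Op 4: GROUND 2: Q2=0; energy lost=43.971
Op 5: CLOSE 1-2: Q_total=22.56, C_total=9.00, V=2.51; Q1=12.53, Q2=10.02; dissipated=22.611
Final charges: Q1=12.53, Q2=10.02, Q3=4.69

Answer: 12.53 μC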